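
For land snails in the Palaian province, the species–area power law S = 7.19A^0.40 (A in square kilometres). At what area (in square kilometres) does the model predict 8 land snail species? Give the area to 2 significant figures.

1.3 square kilometres

8 = 7.19 × A^0.4  ⇒  A^0.4 = 8/7.19 = 1.113
ln A = ln(1.113) / 0.4 = 0.1068 / 0.4 = 0.2669
A = e^0.2669 ≈ 1.306 square kilometres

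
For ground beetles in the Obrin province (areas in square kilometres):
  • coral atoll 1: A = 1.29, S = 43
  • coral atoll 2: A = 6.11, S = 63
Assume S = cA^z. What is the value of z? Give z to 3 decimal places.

0.246

Taking logs: ln S = ln c + z ln A, so z = (ln S₂ − ln S₁)/(ln A₂ − ln A₁).
z = ln(63/43) / ln(6.11/1.29) = ln(1.465) / ln(4.736) = 0.3819 / 1.5553 = 0.2456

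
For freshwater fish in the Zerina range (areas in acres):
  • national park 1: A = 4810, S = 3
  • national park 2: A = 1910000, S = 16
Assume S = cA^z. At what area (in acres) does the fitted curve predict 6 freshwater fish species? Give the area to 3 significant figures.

z = ln(16/3) / ln(1910000/4810) = 1.6740 / 5.9842 = 0.2797
c = 3 / 4810^0.2797 = 3 / 10.72 = 0.28
A = (6/0.28)^(1/0.2797) ⇒ ln A = ln(21.43)/0.2797 = 10.9563
A = e^10.9563 ≈ 57316 acres

57300 acres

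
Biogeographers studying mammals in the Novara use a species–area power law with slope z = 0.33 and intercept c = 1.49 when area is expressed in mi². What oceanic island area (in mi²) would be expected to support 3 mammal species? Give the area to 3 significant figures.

3 = 1.49 × A^0.33  ⇒  A^0.33 = 3/1.49 = 2.013
ln A = ln(2.013) / 0.33 = 0.6998 / 0.33 = 2.1207
A = e^2.1207 ≈ 8.337 mi²

8.34 mi²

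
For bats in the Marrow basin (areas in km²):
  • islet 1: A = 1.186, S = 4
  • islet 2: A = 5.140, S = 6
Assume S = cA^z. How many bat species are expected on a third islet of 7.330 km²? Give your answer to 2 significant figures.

z = ln(6/4) / ln(5.14/1.186) = 0.4055 / 1.4665 = 0.2765
c = 4 / 1.186^0.2765 = 4 / 1.048 = 3.816
S₃ = 3.816 × 7.33^0.2765 = 3.816 × 1.735 ≈ 6.619

6.6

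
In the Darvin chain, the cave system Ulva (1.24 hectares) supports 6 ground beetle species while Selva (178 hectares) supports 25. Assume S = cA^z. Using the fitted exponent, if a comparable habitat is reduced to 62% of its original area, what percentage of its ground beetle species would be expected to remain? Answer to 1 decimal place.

87.2%

z = ln(25/6) / ln(178/1.24) = 1.4271 / 4.9667 = 0.2873
S_new/S_old = (A_new/A_old)^z = 0.62^0.2873 = exp(0.2873 × -0.4780) = 0.8717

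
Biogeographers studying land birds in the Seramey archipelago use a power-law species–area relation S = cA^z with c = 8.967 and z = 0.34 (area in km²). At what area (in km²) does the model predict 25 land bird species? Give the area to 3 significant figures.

20.4 km²

25 = 8.967 × A^0.34  ⇒  A^0.34 = 25/8.967 = 2.788
ln A = ln(2.788) / 0.34 = 1.0253 / 0.34 = 3.0157
A = e^3.0157 ≈ 20.4 km²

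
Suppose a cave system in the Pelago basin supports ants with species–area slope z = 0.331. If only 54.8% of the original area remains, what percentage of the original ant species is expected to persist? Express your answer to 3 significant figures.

81.9%

S_new/S_old = (A_new/A_old)^z = 0.548^0.331
= exp(0.331 × ln 0.548) = exp(0.331 × -0.6015) = exp(-0.1991) ≈ 0.8195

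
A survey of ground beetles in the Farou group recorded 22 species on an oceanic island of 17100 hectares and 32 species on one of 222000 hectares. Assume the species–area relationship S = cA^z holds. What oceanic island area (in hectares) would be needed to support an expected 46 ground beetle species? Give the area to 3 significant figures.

z = ln(32/22) / ln(222000/17100) = 0.3747 / 2.5636 = 0.1462
c = 22 / 17100^0.1462 = 22 / 4.156 = 5.293
A = (46/5.293)^(1/0.1462) ⇒ ln A = ln(8.69)/0.1462 = 14.7934
A = e^14.7934 ≈ 2658786 hectares

2660000 hectares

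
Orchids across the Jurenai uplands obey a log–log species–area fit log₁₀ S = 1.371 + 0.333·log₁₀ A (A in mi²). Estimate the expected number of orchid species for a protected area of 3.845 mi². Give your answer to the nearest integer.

S = 23.5 × 3.845^0.333
ln S = ln 23.5 + 0.333 × ln 3.845 = 3.1568 + 0.333 × 1.3468 = 3.6053
S = e^3.6053 ≈ 36.79

37 species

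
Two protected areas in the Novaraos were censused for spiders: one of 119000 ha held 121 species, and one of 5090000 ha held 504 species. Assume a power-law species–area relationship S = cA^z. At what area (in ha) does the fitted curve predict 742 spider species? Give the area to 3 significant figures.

z = ln(504/121) / ln(5090000/119000) = 1.4268 / 3.7559 = 0.3799
c = 121 / 119000^0.3799 = 121 / 84.74 = 1.428
A = (742/1.428)^(1/0.3799) ⇒ ln A = ln(519.6)/0.3799 = 16.4609
A = e^16.4609 ≈ 14089496 ha

14100000 ha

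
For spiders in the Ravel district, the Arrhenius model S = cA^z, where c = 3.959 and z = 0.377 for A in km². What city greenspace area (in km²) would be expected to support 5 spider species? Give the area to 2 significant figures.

1.9 km²

5 = 3.959 × A^0.377  ⇒  A^0.377 = 5/3.959 = 1.263
ln A = ln(1.263) / 0.377 = 0.2334 / 0.377 = 0.6192
A = e^0.6192 ≈ 1.857 km²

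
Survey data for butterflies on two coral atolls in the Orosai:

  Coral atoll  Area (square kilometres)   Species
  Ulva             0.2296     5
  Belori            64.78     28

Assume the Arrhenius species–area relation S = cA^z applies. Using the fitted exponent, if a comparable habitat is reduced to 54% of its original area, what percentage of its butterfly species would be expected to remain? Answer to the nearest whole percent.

83%

z = ln(28/5) / ln(64.78/0.2296) = 1.7228 / 5.6424 = 0.3053
S_new/S_old = (A_new/A_old)^z = 0.54^0.3053 = exp(0.3053 × -0.6162) = 0.8285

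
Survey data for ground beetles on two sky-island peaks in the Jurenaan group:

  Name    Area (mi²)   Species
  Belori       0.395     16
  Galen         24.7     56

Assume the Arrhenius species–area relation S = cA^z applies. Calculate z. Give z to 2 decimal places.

Taking logs: ln S = ln c + z ln A, so z = (ln S₂ − ln S₁)/(ln A₂ − ln A₁).
z = ln(56/16) / ln(24.7/0.395) = ln(3.5) / ln(62.53) = 1.2528 / 4.1357 = 0.3029

0.30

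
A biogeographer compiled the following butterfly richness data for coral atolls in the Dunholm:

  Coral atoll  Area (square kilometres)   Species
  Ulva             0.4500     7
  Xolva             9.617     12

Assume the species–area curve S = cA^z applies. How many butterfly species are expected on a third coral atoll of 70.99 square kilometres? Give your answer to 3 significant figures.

z = ln(12/7) / ln(9.617/0.45) = 0.5390 / 3.0620 = 0.1760
c = 7 / 0.45^0.1760 = 7 / 0.8689 = 8.056
S₃ = 8.056 × 70.99^0.1760 = 8.056 × 2.118 ≈ 17.06

17.1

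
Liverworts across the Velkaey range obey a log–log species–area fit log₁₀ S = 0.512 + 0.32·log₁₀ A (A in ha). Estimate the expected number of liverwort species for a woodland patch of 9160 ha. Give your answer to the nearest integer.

S = 3.251 × 9160^0.32
ln S = ln 3.251 + 0.32 × ln 9160 = 1.1789 + 0.32 × 9.1226 = 4.0982
S = e^4.0982 ≈ 60.23

60 species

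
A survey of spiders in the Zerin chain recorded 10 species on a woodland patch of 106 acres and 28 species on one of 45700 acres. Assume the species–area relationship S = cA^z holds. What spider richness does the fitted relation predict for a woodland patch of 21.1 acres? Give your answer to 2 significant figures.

7.6

z = ln(28/10) / ln(45700/106) = 1.0296 / 6.0664 = 0.1697
c = 10 / 106^0.1697 = 10 / 2.207 = 4.532
S₃ = 4.532 × 21.1^0.1697 = 4.532 × 1.678 ≈ 7.604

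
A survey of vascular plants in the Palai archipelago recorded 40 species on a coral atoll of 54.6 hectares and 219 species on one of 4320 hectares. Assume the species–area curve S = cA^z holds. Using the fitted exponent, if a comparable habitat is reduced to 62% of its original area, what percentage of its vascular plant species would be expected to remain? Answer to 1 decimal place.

83.0%

z = ln(219/40) / ln(4320/54.6) = 1.7002 / 4.3710 = 0.3890
S_new/S_old = (A_new/A_old)^z = 0.62^0.3890 = exp(0.3890 × -0.4780) = 0.8303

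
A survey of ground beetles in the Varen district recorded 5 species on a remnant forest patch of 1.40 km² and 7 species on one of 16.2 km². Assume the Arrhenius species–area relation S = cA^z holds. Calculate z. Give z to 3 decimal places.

Taking logs: ln S = ln c + z ln A, so z = (ln S₂ − ln S₁)/(ln A₂ − ln A₁).
z = ln(7/5) / ln(16.2/1.4) = ln(1.4) / ln(11.57) = 0.3365 / 2.4485 = 0.1374

0.137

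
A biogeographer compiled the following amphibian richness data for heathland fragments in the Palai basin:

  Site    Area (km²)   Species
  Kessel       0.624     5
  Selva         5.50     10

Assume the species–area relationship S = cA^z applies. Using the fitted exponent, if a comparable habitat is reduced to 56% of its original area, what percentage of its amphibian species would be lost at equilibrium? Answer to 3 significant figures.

16.9%

z = ln(10/5) / ln(5.5/0.624) = 0.6931 / 2.1764 = 0.3185
S_new/S_old = (A_new/A_old)^z = 0.56^0.3185 = exp(0.3185 × -0.5798) = 0.8314
Fraction lost = 1 − 0.8314 = 0.1686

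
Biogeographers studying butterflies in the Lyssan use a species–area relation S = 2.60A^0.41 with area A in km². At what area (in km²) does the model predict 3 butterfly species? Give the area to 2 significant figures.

3 = 2.6 × A^0.41  ⇒  A^0.41 = 3/2.6 = 1.154
ln A = ln(1.154) / 0.41 = 0.1431 / 0.41 = 0.3490
A = e^0.3490 ≈ 1.418 km²

1.4 km²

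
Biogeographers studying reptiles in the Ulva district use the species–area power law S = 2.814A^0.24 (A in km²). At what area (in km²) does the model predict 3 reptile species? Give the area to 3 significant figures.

3 = 2.814 × A^0.24  ⇒  A^0.24 = 3/2.814 = 1.066
ln A = ln(1.066) / 0.24 = 0.0640 / 0.24 = 0.2667
A = e^0.2667 ≈ 1.306 km²

1.31 km²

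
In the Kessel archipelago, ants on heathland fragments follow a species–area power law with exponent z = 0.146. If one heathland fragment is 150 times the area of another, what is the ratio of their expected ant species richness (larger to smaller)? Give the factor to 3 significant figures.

S₂/S₁ = (A₂/A₁)^z = 150^0.146
ln(S₂/S₁) = 0.146 × ln 150 = 0.146 × 5.0106 = 0.7316
S₂/S₁ = e^0.7316 ≈ 2.078

2.08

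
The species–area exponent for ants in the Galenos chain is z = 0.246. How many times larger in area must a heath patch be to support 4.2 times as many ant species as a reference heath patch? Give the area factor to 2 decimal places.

341.61

(A₂/A₁)^0.246 = 4.2, so A₂/A₁ = 4.2^(1/0.246) = 4.2^4.065
ln(A₂/A₁) = ln 4.2 / 0.246 = 1.4351 / 0.246 = 5.8337
A₂/A₁ = e^5.8337 ≈ 341.6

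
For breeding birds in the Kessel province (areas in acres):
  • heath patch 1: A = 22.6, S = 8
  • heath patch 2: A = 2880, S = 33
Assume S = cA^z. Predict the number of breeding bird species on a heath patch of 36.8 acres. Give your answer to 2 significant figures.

z = ln(33/8) / ln(2880/22.6) = 1.4171 / 4.8476 = 0.2923
c = 8 / 22.6^0.2923 = 8 / 2.488 = 3.216
S₃ = 3.216 × 36.8^0.2923 = 3.216 × 2.869 ≈ 9.225

9.2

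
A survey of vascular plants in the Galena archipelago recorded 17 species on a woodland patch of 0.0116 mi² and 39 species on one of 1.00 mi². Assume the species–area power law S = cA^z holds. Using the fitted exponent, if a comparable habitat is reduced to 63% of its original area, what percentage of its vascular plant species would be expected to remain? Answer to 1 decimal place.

z = ln(39/17) / ln(1/0.0116) = 0.8303 / 4.4568 = 0.1863
S_new/S_old = (A_new/A_old)^z = 0.63^0.1863 = exp(0.1863 × -0.4620) = 0.9175

91.8%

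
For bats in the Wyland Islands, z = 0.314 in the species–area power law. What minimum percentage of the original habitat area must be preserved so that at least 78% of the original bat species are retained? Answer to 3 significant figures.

45.3%

Need (A_new/A_old)^0.314 = 0.78, so A_new/A_old = 0.78^(1/0.314) = 0.78^3.185
ln(A_new/A_old) = ln 0.78 / 0.314 = -0.2485 / 0.314 = -0.7913
A_new/A_old = e^-0.7913 ≈ 0.4533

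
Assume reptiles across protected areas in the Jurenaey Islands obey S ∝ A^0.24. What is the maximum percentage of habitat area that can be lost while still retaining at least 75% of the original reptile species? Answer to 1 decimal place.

Need (A_new/A_old)^0.24 = 0.75, so A_new/A_old = 0.75^(1/0.24) = 0.75^4.167
ln(A_new/A_old) = ln 0.75 / 0.24 = -0.2877 / 0.24 = -1.1987
A_new/A_old = e^-1.1987 ≈ 0.3016
Fraction that can be lost = 1 − 0.3016 = 0.6984

69.8%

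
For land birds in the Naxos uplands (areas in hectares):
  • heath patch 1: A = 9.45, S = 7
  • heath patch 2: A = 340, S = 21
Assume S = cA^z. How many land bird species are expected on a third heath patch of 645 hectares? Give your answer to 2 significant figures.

z = ln(21/7) / ln(340/9.45) = 1.0986 / 3.5829 = 0.3066
c = 7 / 9.45^0.3066 = 7 / 1.991 = 3.516
S₃ = 3.516 × 645^0.3066 = 3.516 × 7.269 ≈ 25.56

26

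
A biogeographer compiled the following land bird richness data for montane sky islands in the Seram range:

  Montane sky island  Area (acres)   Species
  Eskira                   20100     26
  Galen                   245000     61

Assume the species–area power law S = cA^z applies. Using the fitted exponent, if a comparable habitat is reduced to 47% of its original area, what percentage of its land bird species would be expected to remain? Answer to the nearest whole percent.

77%

z = ln(61/26) / ln(245000/20100) = 0.8528 / 2.5005 = 0.3410
S_new/S_old = (A_new/A_old)^z = 0.47^0.3410 = exp(0.3410 × -0.7550) = 0.773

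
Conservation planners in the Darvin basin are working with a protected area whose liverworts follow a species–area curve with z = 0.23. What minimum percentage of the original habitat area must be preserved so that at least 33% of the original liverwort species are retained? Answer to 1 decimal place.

0.8%

Need (A_new/A_old)^0.23 = 0.33, so A_new/A_old = 0.33^(1/0.23) = 0.33^4.348
ln(A_new/A_old) = ln 0.33 / 0.23 = -1.1087 / 0.23 = -4.8203
A_new/A_old = e^-4.8203 ≈ 0.008065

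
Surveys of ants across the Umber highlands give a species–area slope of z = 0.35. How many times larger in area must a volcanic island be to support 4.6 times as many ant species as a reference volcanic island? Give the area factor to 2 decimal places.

78.27

(A₂/A₁)^0.35 = 4.6, so A₂/A₁ = 4.6^(1/0.35) = 4.6^2.857
ln(A₂/A₁) = ln 4.6 / 0.35 = 1.5261 / 0.35 = 4.3602
A₂/A₁ = e^4.3602 ≈ 78.27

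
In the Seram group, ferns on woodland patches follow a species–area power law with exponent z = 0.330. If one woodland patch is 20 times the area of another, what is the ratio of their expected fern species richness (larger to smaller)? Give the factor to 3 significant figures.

2.69

S₂/S₁ = (A₂/A₁)^z = 20^0.33
ln(S₂/S₁) = 0.33 × ln 20 = 0.33 × 2.9957 = 0.9886
S₂/S₁ = e^0.9886 ≈ 2.687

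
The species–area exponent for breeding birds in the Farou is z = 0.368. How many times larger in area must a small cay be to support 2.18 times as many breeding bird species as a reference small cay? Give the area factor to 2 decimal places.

8.31

(A₂/A₁)^0.368 = 2.18, so A₂/A₁ = 2.18^(1/0.368) = 2.18^2.717
ln(A₂/A₁) = ln 2.18 / 0.368 = 0.7793 / 0.368 = 2.1177
A₂/A₁ = e^2.1177 ≈ 8.312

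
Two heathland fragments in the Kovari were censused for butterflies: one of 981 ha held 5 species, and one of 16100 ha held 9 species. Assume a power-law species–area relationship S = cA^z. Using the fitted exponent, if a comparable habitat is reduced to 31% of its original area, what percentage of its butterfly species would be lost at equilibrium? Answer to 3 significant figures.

z = ln(9/5) / ln(16100/981) = 0.5878 / 2.7980 = 0.2101
S_new/S_old = (A_new/A_old)^z = 0.31^0.2101 = exp(0.2101 × -1.1712) = 0.7819
Fraction lost = 1 − 0.7819 = 0.2181

21.8%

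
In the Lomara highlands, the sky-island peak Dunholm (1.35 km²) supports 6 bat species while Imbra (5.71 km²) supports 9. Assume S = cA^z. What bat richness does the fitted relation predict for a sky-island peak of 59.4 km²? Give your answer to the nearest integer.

17

z = ln(9/6) / ln(5.71/1.35) = 0.4055 / 1.4421 = 0.2812
c = 6 / 1.35^0.2812 = 6 / 1.088 = 5.515
S₃ = 5.515 × 59.4^0.2812 = 5.515 × 3.153 ≈ 17.39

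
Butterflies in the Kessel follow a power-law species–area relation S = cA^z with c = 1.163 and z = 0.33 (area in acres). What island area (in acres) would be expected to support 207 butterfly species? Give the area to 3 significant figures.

207 = 1.163 × A^0.33  ⇒  A^0.33 = 207/1.163 = 178
ln A = ln(178) / 0.33 = 5.1817 / 0.33 = 15.7022
A = e^15.7022 ≈ 6597290 acres

6600000 acres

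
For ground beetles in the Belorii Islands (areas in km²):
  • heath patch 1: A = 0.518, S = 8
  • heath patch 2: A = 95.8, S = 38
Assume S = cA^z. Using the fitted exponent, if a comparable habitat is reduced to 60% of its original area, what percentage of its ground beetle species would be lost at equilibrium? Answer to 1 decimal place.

14.1%

z = ln(38/8) / ln(95.8/0.518) = 1.5581 / 5.2200 = 0.2985
S_new/S_old = (A_new/A_old)^z = 0.6^0.2985 = exp(0.2985 × -0.5108) = 0.8586
Fraction lost = 1 − 0.8586 = 0.1414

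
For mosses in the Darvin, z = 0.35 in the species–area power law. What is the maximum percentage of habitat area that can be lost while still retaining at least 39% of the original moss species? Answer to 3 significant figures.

93.2%

Need (A_new/A_old)^0.35 = 0.39, so A_new/A_old = 0.39^(1/0.35) = 0.39^2.857
ln(A_new/A_old) = ln 0.39 / 0.35 = -0.9416 / 0.35 = -2.6903
A_new/A_old = e^-2.6903 ≈ 0.06786
Fraction that can be lost = 1 − 0.06786 = 0.9321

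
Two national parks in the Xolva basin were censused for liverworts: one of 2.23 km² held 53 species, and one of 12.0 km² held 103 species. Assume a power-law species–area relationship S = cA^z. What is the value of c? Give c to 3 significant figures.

z = ln(S₂/S₁) / ln(A₂/A₁) = ln(103/53) / ln(12/2.23) = 0.6644 / 1.6829 = 0.3948
c = S₁ / A₁^z = 53 / 2.23^0.3948 = 53 / 1.373 = 38.62

38.6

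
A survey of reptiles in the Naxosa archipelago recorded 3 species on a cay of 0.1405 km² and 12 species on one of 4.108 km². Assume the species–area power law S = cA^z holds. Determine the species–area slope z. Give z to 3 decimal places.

Taking logs: ln S = ln c + z ln A, so z = (ln S₂ − ln S₁)/(ln A₂ − ln A₁).
z = ln(12/3) / ln(4.108/0.1405) = ln(4) / ln(29.24) = 1.3863 / 3.3755 = 0.4107

0.411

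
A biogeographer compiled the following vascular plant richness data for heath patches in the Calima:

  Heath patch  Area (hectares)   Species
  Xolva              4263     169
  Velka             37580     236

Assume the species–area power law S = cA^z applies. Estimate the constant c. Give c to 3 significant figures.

z = ln(S₂/S₁) / ln(A₂/A₁) = ln(236/169) / ln(37580/4263) = 0.3339 / 2.1765 = 0.1534
c = S₁ / A₁^z = 169 / 4263^0.1534 = 169 / 3.605 = 46.88

46.9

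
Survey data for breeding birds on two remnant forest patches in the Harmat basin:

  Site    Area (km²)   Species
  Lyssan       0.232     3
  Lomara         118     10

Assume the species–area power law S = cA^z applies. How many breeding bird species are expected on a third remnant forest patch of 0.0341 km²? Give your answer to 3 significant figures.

z = ln(10/3) / ln(118/0.232) = 1.2040 / 6.2317 = 0.1932
c = 3 / 0.232^0.1932 = 3 / 0.7541 = 3.978
S₃ = 3.978 × 0.0341^0.1932 = 3.978 × 0.5206 ≈ 2.071

2.07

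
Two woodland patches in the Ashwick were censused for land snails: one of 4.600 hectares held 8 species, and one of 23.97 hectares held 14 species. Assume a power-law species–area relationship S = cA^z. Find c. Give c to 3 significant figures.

z = ln(S₂/S₁) / ln(A₂/A₁) = ln(14/8) / ln(23.97/4.6) = 0.5596 / 1.6507 = 0.3390
c = S₁ / A₁^z = 8 / 4.6^0.3390 = 8 / 1.678 = 4.769

4.77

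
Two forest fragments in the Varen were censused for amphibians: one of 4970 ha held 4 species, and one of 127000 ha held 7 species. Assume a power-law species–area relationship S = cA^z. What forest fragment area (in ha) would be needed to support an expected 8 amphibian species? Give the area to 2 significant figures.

280000 ha

z = ln(7/4) / ln(127000/4970) = 0.5596 / 3.2408 = 0.1727
c = 4 / 4970^0.1727 = 4 / 4.348 = 0.92
A = (8/0.92)^(1/0.1727) ⇒ ln A = ln(8.696)/0.1727 = 12.5252
A = e^12.5252 ≈ 275194 ha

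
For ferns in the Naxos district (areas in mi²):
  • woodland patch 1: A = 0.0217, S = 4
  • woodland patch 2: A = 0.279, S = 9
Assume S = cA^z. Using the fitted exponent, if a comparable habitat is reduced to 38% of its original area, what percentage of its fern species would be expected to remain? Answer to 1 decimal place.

73.5%

z = ln(9/4) / ln(0.279/0.0217) = 0.8109 / 2.5539 = 0.3175
S_new/S_old = (A_new/A_old)^z = 0.38^0.3175 = exp(0.3175 × -0.9676) = 0.7355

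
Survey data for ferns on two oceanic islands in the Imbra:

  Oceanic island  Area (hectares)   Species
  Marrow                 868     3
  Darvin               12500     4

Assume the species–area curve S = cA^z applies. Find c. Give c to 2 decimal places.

z = ln(S₂/S₁) / ln(A₂/A₁) = ln(4/3) / ln(12500/868) = 0.2877 / 2.6673 = 0.1079
c = S₁ / A₁^z = 3 / 868^0.1079 = 3 / 2.075 = 1.446

1.45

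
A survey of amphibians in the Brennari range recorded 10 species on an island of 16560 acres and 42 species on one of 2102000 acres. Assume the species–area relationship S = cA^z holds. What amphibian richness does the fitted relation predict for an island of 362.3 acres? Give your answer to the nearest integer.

3

z = ln(42/10) / ln(2102000/16560) = 1.4351 / 4.8437 = 0.2963
c = 10 / 16560^0.2963 = 10 / 17.78 = 0.5623
S₃ = 0.5623 × 362.3^0.2963 = 0.5623 × 5.731 ≈ 3.222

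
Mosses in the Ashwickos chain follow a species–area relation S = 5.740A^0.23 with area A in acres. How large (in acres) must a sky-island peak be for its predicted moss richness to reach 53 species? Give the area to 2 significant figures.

16000 acres

53 = 5.74 × A^0.23  ⇒  A^0.23 = 53/5.74 = 9.233
ln A = ln(9.233) / 0.23 = 2.2228 / 0.23 = 9.6645
A = e^9.6645 ≈ 15748 acres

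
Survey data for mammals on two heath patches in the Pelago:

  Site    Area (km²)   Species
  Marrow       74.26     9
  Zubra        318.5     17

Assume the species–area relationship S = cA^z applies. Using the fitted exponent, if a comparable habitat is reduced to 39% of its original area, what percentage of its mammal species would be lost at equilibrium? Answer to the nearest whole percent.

34%

z = ln(17/9) / ln(318.5/74.26) = 0.6360 / 1.4561 = 0.4368
S_new/S_old = (A_new/A_old)^z = 0.39^0.4368 = exp(0.4368 × -0.9416) = 0.6628
Fraction lost = 1 − 0.6628 = 0.3372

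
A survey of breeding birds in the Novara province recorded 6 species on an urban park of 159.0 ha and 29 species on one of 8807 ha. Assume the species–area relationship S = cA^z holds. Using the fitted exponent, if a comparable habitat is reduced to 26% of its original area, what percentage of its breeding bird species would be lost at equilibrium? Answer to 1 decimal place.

41.1%

z = ln(29/6) / ln(8807/159) = 1.5755 / 4.0144 = 0.3925
S_new/S_old = (A_new/A_old)^z = 0.26^0.3925 = exp(0.3925 × -1.3471) = 0.5894
Fraction lost = 1 − 0.5894 = 0.4106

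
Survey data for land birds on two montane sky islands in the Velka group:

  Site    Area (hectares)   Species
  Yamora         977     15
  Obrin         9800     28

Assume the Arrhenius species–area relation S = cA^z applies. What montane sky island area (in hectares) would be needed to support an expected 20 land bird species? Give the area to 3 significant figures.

z = ln(28/15) / ln(9800/977) = 0.6242 / 2.3057 = 0.2707
c = 15 / 977^0.2707 = 15 / 6.447 = 2.327
A = (20/2.327)^(1/0.2707) ⇒ ln A = ln(8.597)/0.2707 = 7.9472
A = e^7.9472 ≈ 2828 hectares

2830 hectares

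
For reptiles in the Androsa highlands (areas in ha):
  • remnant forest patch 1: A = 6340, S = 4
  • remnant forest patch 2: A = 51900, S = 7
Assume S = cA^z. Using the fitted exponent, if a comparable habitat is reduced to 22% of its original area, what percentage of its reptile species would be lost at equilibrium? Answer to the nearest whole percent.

33%

z = ln(7/4) / ln(51900/6340) = 0.5596 / 2.1024 = 0.2662
S_new/S_old = (A_new/A_old)^z = 0.22^0.2662 = exp(0.2662 × -1.5141) = 0.6683
Fraction lost = 1 − 0.6683 = 0.3317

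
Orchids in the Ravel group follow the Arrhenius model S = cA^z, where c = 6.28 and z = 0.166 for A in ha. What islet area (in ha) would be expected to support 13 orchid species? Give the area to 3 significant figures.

13 = 6.28 × A^0.166  ⇒  A^0.166 = 13/6.28 = 2.07
ln A = ln(2.07) / 0.166 = 0.7276 / 0.166 = 4.3830
A = e^4.3830 ≈ 80.08 ha

80.1 ha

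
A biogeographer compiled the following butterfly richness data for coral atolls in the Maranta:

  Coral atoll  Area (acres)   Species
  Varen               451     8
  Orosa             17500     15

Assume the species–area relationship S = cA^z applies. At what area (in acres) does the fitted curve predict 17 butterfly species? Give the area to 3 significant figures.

36300 acres

z = ln(15/8) / ln(17500/451) = 0.6286 / 3.6585 = 0.1718
c = 8 / 451^0.1718 = 8 / 2.858 = 2.799
A = (17/2.799)^(1/0.1718) ⇒ ln A = ln(6.073)/0.1718 = 10.4984
A = e^10.4984 ≈ 36258 acres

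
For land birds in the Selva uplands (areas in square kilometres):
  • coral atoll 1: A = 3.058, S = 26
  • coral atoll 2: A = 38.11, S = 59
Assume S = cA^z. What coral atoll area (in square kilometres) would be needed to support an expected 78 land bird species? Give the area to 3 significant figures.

90.0 square kilometres

z = ln(59/26) / ln(38.11/3.058) = 0.8194 / 2.5227 = 0.3248
c = 26 / 3.058^0.3248 = 26 / 1.438 = 18.08
A = (78/18.08)^(1/0.3248) ⇒ ln A = ln(4.313)/0.3248 = 4.4999
A = e^4.4999 ≈ 90.01 square kilometres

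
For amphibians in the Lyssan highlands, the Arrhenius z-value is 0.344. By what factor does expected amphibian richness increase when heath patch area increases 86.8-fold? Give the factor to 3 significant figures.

4.64

S₂/S₁ = (A₂/A₁)^z = 86.8^0.344
ln(S₂/S₁) = 0.344 × ln 86.8 = 0.344 × 4.4636 = 1.5355
S₂/S₁ = e^1.5355 ≈ 4.644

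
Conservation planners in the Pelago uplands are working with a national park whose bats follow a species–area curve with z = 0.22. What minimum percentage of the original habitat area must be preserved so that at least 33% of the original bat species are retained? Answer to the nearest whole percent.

1%

Need (A_new/A_old)^0.22 = 0.33, so A_new/A_old = 0.33^(1/0.22) = 0.33^4.545
ln(A_new/A_old) = ln 0.33 / 0.22 = -1.1087 / 0.22 = -5.0394
A_new/A_old = e^-5.0394 ≈ 0.006478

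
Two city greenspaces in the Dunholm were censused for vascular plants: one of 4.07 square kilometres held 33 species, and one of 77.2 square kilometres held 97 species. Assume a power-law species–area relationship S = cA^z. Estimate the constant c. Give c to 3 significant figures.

19.7

z = ln(S₂/S₁) / ln(A₂/A₁) = ln(97/33) / ln(77.2/4.07) = 1.0782 / 2.9428 = 0.3664
c = S₁ / A₁^z = 33 / 4.07^0.3664 = 33 / 1.672 = 19.73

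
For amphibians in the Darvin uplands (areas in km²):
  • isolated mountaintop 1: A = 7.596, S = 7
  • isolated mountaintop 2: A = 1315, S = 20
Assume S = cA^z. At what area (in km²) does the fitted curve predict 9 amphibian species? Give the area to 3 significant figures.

z = ln(20/7) / ln(1315/7.596) = 1.0498 / 5.1540 = 0.2037
c = 7 / 7.596^0.2037 = 7 / 1.511 = 4.632
A = (9/4.632)^(1/0.2037) ⇒ ln A = ln(1.943)/0.2037 = 3.2614
A = e^3.2614 ≈ 26.09 km²

26.1 km²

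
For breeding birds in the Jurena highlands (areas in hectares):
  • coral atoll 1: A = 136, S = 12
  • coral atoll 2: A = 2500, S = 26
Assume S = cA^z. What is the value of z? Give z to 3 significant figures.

Taking logs: ln S = ln c + z ln A, so z = (ln S₂ − ln S₁)/(ln A₂ − ln A₁).
z = ln(26/12) / ln(2500/136) = ln(2.167) / ln(18.38) = 0.7732 / 2.9114 = 0.2656

0.266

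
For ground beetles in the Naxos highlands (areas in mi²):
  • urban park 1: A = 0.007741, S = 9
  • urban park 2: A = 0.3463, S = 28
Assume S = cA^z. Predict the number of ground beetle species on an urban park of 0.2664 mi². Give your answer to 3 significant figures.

25.9

z = ln(28/9) / ln(0.3463/0.007741) = 1.1350 / 3.8008 = 0.2986
c = 9 / 0.007741^0.2986 = 9 / 0.2342 = 38.43
S₃ = 38.43 × 0.2664^0.2986 = 38.43 × 0.6737 ≈ 25.89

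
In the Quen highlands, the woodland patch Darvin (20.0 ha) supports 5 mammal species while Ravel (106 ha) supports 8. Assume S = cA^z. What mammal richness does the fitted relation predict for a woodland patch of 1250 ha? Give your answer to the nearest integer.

z = ln(8/5) / ln(106/20) = 0.4700 / 1.6677 = 0.2818
c = 5 / 20^0.2818 = 5 / 2.326 = 2.149
S₃ = 2.149 × 1250^0.2818 = 2.149 × 7.461 ≈ 16.04

16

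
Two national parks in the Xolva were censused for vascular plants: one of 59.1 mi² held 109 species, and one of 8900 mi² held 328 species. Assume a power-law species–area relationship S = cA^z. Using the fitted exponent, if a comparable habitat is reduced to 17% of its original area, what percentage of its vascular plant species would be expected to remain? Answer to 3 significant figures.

z = ln(328/109) / ln(8900/59.1) = 1.1017 / 5.0146 = 0.2197
S_new/S_old = (A_new/A_old)^z = 0.17^0.2197 = exp(0.2197 × -1.7720) = 0.6775

67.8%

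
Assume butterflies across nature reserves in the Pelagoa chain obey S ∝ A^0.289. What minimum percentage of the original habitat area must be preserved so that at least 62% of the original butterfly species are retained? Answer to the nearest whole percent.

19%

Need (A_new/A_old)^0.289 = 0.62, so A_new/A_old = 0.62^(1/0.289) = 0.62^3.46
ln(A_new/A_old) = ln 0.62 / 0.289 = -0.4780 / 0.289 = -1.6541
A_new/A_old = e^-1.6541 ≈ 0.1913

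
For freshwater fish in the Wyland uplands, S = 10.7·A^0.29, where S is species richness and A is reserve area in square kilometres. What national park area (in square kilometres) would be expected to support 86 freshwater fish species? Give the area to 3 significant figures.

1320 square kilometres

86 = 10.7 × A^0.29  ⇒  A^0.29 = 86/10.7 = 8.037
ln A = ln(8.037) / 0.29 = 2.0841 / 0.29 = 7.1866
A = e^7.1866 ≈ 1322 square kilometres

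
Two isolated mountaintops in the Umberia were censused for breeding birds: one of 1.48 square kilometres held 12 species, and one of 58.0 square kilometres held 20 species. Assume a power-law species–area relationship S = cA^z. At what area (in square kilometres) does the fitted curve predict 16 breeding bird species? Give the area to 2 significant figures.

12 square kilometres

z = ln(20/12) / ln(58/1.48) = 0.5108 / 3.6684 = 0.1393
c = 12 / 1.48^0.1393 = 12 / 1.056 = 11.36
A = (16/11.36)^(1/0.1393) ⇒ ln A = ln(1.408)/0.1393 = 2.4580
A = e^2.4580 ≈ 11.68 square kilometres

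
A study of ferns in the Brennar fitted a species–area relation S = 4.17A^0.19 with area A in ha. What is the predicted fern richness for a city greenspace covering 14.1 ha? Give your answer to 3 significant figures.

6.89

S = 4.17 × 14.1^0.19 = 4.17 × 1.653 ≈ 6.894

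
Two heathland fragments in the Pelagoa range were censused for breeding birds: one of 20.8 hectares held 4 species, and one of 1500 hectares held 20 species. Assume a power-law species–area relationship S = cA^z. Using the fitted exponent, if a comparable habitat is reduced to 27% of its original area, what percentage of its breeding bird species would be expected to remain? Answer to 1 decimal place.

z = ln(20/4) / ln(1500/20.8) = 1.6094 / 4.2783 = 0.3762
S_new/S_old = (A_new/A_old)^z = 0.27^0.3762 = exp(0.3762 × -1.3093) = 0.6111

61.1%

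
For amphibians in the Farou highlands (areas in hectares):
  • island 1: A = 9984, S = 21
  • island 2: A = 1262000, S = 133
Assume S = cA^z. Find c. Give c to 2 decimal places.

0.63

z = ln(S₂/S₁) / ln(A₂/A₁) = ln(133/21) / ln(1262000/9984) = 1.8458 / 4.8395 = 0.3814
c = S₁ / A₁^z = 21 / 9984^0.3814 = 21 / 33.53 = 0.6264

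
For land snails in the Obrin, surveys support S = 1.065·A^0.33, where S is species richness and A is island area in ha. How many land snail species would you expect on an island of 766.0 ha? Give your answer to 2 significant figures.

S = 1.065 × 766^0.33
ln S = ln 1.065 + 0.33 × ln 766 = 0.0630 + 0.33 × 6.6412 = 2.2546
S = e^2.2546 ≈ 9.531

9.5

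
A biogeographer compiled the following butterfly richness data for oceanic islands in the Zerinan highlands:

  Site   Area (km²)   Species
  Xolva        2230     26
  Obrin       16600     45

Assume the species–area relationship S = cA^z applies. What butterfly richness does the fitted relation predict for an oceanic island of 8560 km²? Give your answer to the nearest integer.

38

z = ln(45/26) / ln(16600/2230) = 0.5486 / 2.0074 = 0.2733
c = 26 / 2230^0.2733 = 26 / 8.222 = 3.162
S₃ = 3.162 × 8560^0.2733 = 3.162 × 11.88 ≈ 37.55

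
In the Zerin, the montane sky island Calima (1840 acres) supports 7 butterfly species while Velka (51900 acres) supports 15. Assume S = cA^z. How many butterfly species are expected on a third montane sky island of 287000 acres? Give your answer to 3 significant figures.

22.2

z = ln(15/7) / ln(51900/1840) = 0.7621 / 3.3396 = 0.2282
c = 7 / 1840^0.2282 = 7 / 5.56 = 1.259
S₃ = 1.259 × 287000^0.2282 = 1.259 × 17.6 ≈ 22.16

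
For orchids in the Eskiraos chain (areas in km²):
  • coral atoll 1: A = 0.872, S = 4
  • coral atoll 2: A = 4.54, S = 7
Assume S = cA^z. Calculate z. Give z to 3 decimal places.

Taking logs: ln S = ln c + z ln A, so z = (ln S₂ − ln S₁)/(ln A₂ − ln A₁).
z = ln(7/4) / ln(4.54/0.872) = ln(1.75) / ln(5.206) = 0.5596 / 1.6499 = 0.3392

0.339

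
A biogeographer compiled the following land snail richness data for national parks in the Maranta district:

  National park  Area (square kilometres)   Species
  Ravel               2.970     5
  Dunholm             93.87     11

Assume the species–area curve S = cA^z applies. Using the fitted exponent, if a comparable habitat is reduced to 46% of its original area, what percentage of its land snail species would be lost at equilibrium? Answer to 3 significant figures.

z = ln(11/5) / ln(93.87/2.97) = 0.7885 / 3.4533 = 0.2283
S_new/S_old = (A_new/A_old)^z = 0.46^0.2283 = exp(0.2283 × -0.7765) = 0.8375
Fraction lost = 1 − 0.8375 = 0.1625

16.2%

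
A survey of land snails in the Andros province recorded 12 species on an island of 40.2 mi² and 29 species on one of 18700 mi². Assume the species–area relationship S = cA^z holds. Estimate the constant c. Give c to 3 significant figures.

z = ln(S₂/S₁) / ln(A₂/A₁) = ln(29/12) / ln(18700/40.2) = 0.8824 / 6.1424 = 0.1437
c = S₁ / A₁^z = 12 / 40.2^0.1437 = 12 / 1.7 = 7.059

7.06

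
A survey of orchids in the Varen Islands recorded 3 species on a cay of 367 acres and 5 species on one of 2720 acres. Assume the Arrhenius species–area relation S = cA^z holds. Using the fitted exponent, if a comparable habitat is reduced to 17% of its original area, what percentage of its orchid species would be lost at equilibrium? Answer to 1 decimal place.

36.4%

z = ln(5/3) / ln(2720/367) = 0.5108 / 2.0030 = 0.2550
S_new/S_old = (A_new/A_old)^z = 0.17^0.2550 = exp(0.2550 × -1.7720) = 0.6364
Fraction lost = 1 − 0.6364 = 0.3636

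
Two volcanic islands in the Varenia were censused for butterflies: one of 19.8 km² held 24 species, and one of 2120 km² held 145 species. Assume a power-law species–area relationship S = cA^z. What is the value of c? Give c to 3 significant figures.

7.61

z = ln(S₂/S₁) / ln(A₂/A₁) = ln(145/24) / ln(2120/19.8) = 1.7987 / 4.6735 = 0.3849
c = S₁ / A₁^z = 24 / 19.8^0.3849 = 24 / 3.155 = 7.606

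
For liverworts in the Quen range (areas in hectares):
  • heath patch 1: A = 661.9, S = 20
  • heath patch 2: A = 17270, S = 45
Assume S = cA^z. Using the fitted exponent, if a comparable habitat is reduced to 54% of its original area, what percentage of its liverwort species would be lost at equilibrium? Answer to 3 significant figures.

z = ln(45/20) / ln(17270/661.9) = 0.8109 / 3.2616 = 0.2486
S_new/S_old = (A_new/A_old)^z = 0.54^0.2486 = exp(0.2486 × -0.6162) = 0.858
Fraction lost = 1 − 0.858 = 0.142

14.2%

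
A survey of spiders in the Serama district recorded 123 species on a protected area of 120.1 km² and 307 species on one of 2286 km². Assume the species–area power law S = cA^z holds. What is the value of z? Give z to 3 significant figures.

0.310

Taking logs: ln S = ln c + z ln A, so z = (ln S₂ − ln S₁)/(ln A₂ − ln A₁).
z = ln(307/123) / ln(2286/120.1) = ln(2.496) / ln(19.03) = 0.9147 / 2.9462 = 0.3105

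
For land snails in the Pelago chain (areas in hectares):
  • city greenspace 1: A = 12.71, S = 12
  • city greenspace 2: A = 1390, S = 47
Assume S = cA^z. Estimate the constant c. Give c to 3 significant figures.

5.73

z = ln(S₂/S₁) / ln(A₂/A₁) = ln(47/12) / ln(1390/12.71) = 1.3652 / 4.6947 = 0.2908
c = S₁ / A₁^z = 12 / 12.71^0.2908 = 12 / 2.095 = 5.729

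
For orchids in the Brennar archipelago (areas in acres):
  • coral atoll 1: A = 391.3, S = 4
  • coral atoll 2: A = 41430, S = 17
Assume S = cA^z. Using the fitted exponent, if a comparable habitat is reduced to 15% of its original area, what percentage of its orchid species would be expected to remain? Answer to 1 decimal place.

z = ln(17/4) / ln(41430/391.3) = 1.4469 / 4.6623 = 0.3103
S_new/S_old = (A_new/A_old)^z = 0.15^0.3103 = exp(0.3103 × -1.8971) = 0.555

55.5%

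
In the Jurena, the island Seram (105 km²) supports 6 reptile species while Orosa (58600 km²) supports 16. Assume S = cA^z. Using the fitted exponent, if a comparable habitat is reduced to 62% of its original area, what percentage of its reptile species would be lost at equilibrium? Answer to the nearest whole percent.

7%

z = ln(16/6) / ln(58600/105) = 0.9808 / 6.3245 = 0.1551
S_new/S_old = (A_new/A_old)^z = 0.62^0.1551 = exp(0.1551 × -0.4780) = 0.9285
Fraction lost = 1 − 0.9285 = 0.07145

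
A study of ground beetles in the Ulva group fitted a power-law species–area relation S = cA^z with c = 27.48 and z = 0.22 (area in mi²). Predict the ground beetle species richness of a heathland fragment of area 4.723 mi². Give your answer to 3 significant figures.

S = 27.48 × 4.723^0.22
ln S = ln 27.48 + 0.22 × ln 4.723 = 3.3135 + 0.22 × 1.5524 = 3.6550
S = e^3.6550 ≈ 38.67

38.7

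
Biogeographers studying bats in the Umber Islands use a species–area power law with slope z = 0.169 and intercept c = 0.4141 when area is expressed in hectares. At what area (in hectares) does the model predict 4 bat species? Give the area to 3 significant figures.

4 = 0.4141 × A^0.169  ⇒  A^0.169 = 4/0.4141 = 9.66
ln A = ln(9.66) / 0.169 = 2.2679 / 0.169 = 13.4198
A = e^13.4198 ≈ 673185 hectares

673000 hectares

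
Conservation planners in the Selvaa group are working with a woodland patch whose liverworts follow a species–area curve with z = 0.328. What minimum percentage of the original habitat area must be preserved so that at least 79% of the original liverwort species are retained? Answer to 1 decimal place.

48.7%

Need (A_new/A_old)^0.328 = 0.79, so A_new/A_old = 0.79^(1/0.328) = 0.79^3.049
ln(A_new/A_old) = ln 0.79 / 0.328 = -0.2357 / 0.328 = -0.7187
A_new/A_old = e^-0.7187 ≈ 0.4874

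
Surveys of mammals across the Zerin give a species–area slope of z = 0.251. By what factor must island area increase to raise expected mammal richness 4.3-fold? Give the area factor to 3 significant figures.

334

(A₂/A₁)^0.251 = 4.3, so A₂/A₁ = 4.3^(1/0.251) = 4.3^3.984
ln(A₂/A₁) = ln 4.3 / 0.251 = 1.4586 / 0.251 = 5.8112
A₂/A₁ = e^5.8112 ≈ 334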